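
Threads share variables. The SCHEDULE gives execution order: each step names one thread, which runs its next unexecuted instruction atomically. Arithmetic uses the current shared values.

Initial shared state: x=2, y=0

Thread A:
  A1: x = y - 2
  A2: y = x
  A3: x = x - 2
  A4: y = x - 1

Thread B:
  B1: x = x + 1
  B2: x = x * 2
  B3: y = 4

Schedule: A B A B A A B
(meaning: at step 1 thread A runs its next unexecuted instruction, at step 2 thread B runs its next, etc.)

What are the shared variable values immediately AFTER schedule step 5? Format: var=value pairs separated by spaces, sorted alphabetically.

Answer: x=-4 y=-1

Derivation:
Step 1: thread A executes A1 (x = y - 2). Shared: x=-2 y=0. PCs: A@1 B@0
Step 2: thread B executes B1 (x = x + 1). Shared: x=-1 y=0. PCs: A@1 B@1
Step 3: thread A executes A2 (y = x). Shared: x=-1 y=-1. PCs: A@2 B@1
Step 4: thread B executes B2 (x = x * 2). Shared: x=-2 y=-1. PCs: A@2 B@2
Step 5: thread A executes A3 (x = x - 2). Shared: x=-4 y=-1. PCs: A@3 B@2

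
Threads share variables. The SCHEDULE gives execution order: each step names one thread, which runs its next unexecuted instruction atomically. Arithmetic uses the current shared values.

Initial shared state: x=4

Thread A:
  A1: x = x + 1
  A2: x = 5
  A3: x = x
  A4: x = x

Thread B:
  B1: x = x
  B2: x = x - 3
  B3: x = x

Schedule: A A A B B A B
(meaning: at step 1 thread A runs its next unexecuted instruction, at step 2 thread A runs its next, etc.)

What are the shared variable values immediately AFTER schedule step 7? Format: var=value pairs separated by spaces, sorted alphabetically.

Answer: x=2

Derivation:
Step 1: thread A executes A1 (x = x + 1). Shared: x=5. PCs: A@1 B@0
Step 2: thread A executes A2 (x = 5). Shared: x=5. PCs: A@2 B@0
Step 3: thread A executes A3 (x = x). Shared: x=5. PCs: A@3 B@0
Step 4: thread B executes B1 (x = x). Shared: x=5. PCs: A@3 B@1
Step 5: thread B executes B2 (x = x - 3). Shared: x=2. PCs: A@3 B@2
Step 6: thread A executes A4 (x = x). Shared: x=2. PCs: A@4 B@2
Step 7: thread B executes B3 (x = x). Shared: x=2. PCs: A@4 B@3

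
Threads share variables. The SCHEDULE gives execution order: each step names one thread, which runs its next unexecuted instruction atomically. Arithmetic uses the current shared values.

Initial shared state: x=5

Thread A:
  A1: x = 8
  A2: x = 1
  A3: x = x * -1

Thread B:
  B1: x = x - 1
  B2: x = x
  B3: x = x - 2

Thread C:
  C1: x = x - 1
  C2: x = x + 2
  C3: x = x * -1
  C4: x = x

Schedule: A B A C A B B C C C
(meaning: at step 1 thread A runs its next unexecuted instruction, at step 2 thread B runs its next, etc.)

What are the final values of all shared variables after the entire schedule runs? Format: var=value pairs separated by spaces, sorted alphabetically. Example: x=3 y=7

Answer: x=0

Derivation:
Step 1: thread A executes A1 (x = 8). Shared: x=8. PCs: A@1 B@0 C@0
Step 2: thread B executes B1 (x = x - 1). Shared: x=7. PCs: A@1 B@1 C@0
Step 3: thread A executes A2 (x = 1). Shared: x=1. PCs: A@2 B@1 C@0
Step 4: thread C executes C1 (x = x - 1). Shared: x=0. PCs: A@2 B@1 C@1
Step 5: thread A executes A3 (x = x * -1). Shared: x=0. PCs: A@3 B@1 C@1
Step 6: thread B executes B2 (x = x). Shared: x=0. PCs: A@3 B@2 C@1
Step 7: thread B executes B3 (x = x - 2). Shared: x=-2. PCs: A@3 B@3 C@1
Step 8: thread C executes C2 (x = x + 2). Shared: x=0. PCs: A@3 B@3 C@2
Step 9: thread C executes C3 (x = x * -1). Shared: x=0. PCs: A@3 B@3 C@3
Step 10: thread C executes C4 (x = x). Shared: x=0. PCs: A@3 B@3 C@4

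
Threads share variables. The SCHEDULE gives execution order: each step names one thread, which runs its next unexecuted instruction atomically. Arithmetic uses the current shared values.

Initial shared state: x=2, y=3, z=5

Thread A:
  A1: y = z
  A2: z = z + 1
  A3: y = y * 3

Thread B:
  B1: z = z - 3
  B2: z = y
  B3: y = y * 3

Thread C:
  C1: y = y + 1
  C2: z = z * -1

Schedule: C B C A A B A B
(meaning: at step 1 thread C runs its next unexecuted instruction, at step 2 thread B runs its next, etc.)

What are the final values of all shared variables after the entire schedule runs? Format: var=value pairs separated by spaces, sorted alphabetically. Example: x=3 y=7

Step 1: thread C executes C1 (y = y + 1). Shared: x=2 y=4 z=5. PCs: A@0 B@0 C@1
Step 2: thread B executes B1 (z = z - 3). Shared: x=2 y=4 z=2. PCs: A@0 B@1 C@1
Step 3: thread C executes C2 (z = z * -1). Shared: x=2 y=4 z=-2. PCs: A@0 B@1 C@2
Step 4: thread A executes A1 (y = z). Shared: x=2 y=-2 z=-2. PCs: A@1 B@1 C@2
Step 5: thread A executes A2 (z = z + 1). Shared: x=2 y=-2 z=-1. PCs: A@2 B@1 C@2
Step 6: thread B executes B2 (z = y). Shared: x=2 y=-2 z=-2. PCs: A@2 B@2 C@2
Step 7: thread A executes A3 (y = y * 3). Shared: x=2 y=-6 z=-2. PCs: A@3 B@2 C@2
Step 8: thread B executes B3 (y = y * 3). Shared: x=2 y=-18 z=-2. PCs: A@3 B@3 C@2

Answer: x=2 y=-18 z=-2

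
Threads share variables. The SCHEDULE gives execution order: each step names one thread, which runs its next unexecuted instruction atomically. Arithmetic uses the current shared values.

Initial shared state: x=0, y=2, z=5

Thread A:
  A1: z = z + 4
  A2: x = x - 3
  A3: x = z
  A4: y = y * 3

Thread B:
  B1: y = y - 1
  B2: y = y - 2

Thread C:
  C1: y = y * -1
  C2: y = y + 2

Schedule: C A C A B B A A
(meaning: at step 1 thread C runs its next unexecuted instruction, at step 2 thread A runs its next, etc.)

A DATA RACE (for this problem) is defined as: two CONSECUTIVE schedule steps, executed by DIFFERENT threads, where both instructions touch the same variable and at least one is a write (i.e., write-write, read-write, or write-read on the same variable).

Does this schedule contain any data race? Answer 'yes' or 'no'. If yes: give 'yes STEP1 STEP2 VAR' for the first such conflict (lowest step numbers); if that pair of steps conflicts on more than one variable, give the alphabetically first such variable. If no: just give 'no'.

Steps 1,2: C(r=y,w=y) vs A(r=z,w=z). No conflict.
Steps 2,3: A(r=z,w=z) vs C(r=y,w=y). No conflict.
Steps 3,4: C(r=y,w=y) vs A(r=x,w=x). No conflict.
Steps 4,5: A(r=x,w=x) vs B(r=y,w=y). No conflict.
Steps 5,6: same thread (B). No race.
Steps 6,7: B(r=y,w=y) vs A(r=z,w=x). No conflict.
Steps 7,8: same thread (A). No race.

Answer: no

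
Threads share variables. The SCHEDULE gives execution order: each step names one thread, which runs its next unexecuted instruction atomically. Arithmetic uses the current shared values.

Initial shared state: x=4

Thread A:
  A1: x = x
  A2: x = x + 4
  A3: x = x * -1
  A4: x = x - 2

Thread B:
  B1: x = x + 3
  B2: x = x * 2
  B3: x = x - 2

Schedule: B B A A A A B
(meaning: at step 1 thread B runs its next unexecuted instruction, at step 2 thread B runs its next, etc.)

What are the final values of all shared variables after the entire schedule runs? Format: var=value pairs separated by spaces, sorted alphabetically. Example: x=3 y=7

Answer: x=-22

Derivation:
Step 1: thread B executes B1 (x = x + 3). Shared: x=7. PCs: A@0 B@1
Step 2: thread B executes B2 (x = x * 2). Shared: x=14. PCs: A@0 B@2
Step 3: thread A executes A1 (x = x). Shared: x=14. PCs: A@1 B@2
Step 4: thread A executes A2 (x = x + 4). Shared: x=18. PCs: A@2 B@2
Step 5: thread A executes A3 (x = x * -1). Shared: x=-18. PCs: A@3 B@2
Step 6: thread A executes A4 (x = x - 2). Shared: x=-20. PCs: A@4 B@2
Step 7: thread B executes B3 (x = x - 2). Shared: x=-22. PCs: A@4 B@3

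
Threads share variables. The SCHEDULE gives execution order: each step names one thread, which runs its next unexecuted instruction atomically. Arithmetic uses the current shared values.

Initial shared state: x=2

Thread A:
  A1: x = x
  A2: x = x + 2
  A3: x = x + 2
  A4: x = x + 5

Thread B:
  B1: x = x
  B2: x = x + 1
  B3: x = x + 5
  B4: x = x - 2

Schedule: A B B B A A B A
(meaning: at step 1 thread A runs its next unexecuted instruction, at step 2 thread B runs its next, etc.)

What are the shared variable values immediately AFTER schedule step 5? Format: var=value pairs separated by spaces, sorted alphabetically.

Answer: x=10

Derivation:
Step 1: thread A executes A1 (x = x). Shared: x=2. PCs: A@1 B@0
Step 2: thread B executes B1 (x = x). Shared: x=2. PCs: A@1 B@1
Step 3: thread B executes B2 (x = x + 1). Shared: x=3. PCs: A@1 B@2
Step 4: thread B executes B3 (x = x + 5). Shared: x=8. PCs: A@1 B@3
Step 5: thread A executes A2 (x = x + 2). Shared: x=10. PCs: A@2 B@3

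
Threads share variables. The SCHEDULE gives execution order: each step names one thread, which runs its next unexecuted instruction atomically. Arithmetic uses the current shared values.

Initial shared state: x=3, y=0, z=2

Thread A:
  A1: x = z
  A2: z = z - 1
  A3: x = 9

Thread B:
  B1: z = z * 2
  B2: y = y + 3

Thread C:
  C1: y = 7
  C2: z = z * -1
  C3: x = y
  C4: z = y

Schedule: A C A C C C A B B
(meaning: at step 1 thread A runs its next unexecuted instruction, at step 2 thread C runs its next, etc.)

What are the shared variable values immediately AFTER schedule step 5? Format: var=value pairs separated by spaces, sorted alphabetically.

Step 1: thread A executes A1 (x = z). Shared: x=2 y=0 z=2. PCs: A@1 B@0 C@0
Step 2: thread C executes C1 (y = 7). Shared: x=2 y=7 z=2. PCs: A@1 B@0 C@1
Step 3: thread A executes A2 (z = z - 1). Shared: x=2 y=7 z=1. PCs: A@2 B@0 C@1
Step 4: thread C executes C2 (z = z * -1). Shared: x=2 y=7 z=-1. PCs: A@2 B@0 C@2
Step 5: thread C executes C3 (x = y). Shared: x=7 y=7 z=-1. PCs: A@2 B@0 C@3

Answer: x=7 y=7 z=-1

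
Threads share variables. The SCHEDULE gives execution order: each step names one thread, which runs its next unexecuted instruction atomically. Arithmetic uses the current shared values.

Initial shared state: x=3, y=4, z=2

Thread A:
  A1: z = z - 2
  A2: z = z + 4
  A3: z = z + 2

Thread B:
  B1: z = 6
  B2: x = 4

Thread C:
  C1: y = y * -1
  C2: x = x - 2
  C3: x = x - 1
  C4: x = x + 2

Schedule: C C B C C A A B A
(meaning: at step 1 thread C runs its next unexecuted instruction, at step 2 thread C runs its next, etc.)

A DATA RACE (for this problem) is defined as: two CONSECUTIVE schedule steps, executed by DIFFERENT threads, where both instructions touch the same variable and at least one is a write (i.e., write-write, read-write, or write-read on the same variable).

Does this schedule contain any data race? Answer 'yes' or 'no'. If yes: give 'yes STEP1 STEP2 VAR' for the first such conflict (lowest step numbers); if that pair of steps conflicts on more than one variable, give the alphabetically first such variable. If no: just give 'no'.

Steps 1,2: same thread (C). No race.
Steps 2,3: C(r=x,w=x) vs B(r=-,w=z). No conflict.
Steps 3,4: B(r=-,w=z) vs C(r=x,w=x). No conflict.
Steps 4,5: same thread (C). No race.
Steps 5,6: C(r=x,w=x) vs A(r=z,w=z). No conflict.
Steps 6,7: same thread (A). No race.
Steps 7,8: A(r=z,w=z) vs B(r=-,w=x). No conflict.
Steps 8,9: B(r=-,w=x) vs A(r=z,w=z). No conflict.

Answer: no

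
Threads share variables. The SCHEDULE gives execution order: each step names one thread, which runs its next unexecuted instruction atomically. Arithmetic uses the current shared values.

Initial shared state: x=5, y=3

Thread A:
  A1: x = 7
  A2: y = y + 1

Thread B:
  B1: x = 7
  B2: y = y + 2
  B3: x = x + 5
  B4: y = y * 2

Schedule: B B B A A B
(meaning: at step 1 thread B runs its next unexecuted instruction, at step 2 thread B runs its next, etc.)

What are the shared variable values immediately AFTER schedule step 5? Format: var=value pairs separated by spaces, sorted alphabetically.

Answer: x=7 y=6

Derivation:
Step 1: thread B executes B1 (x = 7). Shared: x=7 y=3. PCs: A@0 B@1
Step 2: thread B executes B2 (y = y + 2). Shared: x=7 y=5. PCs: A@0 B@2
Step 3: thread B executes B3 (x = x + 5). Shared: x=12 y=5. PCs: A@0 B@3
Step 4: thread A executes A1 (x = 7). Shared: x=7 y=5. PCs: A@1 B@3
Step 5: thread A executes A2 (y = y + 1). Shared: x=7 y=6. PCs: A@2 B@3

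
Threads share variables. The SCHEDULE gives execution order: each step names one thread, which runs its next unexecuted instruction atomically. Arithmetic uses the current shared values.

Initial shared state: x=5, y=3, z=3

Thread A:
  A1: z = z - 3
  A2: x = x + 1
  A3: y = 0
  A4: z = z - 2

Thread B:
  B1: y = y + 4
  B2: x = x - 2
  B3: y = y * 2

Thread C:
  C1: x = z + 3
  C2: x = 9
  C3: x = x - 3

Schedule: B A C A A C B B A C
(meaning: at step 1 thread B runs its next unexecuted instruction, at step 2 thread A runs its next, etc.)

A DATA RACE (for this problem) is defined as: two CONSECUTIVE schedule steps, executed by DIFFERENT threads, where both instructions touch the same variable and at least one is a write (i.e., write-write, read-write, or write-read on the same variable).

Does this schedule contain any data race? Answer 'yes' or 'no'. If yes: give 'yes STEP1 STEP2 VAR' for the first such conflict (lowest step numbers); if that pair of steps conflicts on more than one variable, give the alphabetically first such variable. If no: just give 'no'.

Answer: yes 2 3 z

Derivation:
Steps 1,2: B(r=y,w=y) vs A(r=z,w=z). No conflict.
Steps 2,3: A(z = z - 3) vs C(x = z + 3). RACE on z (W-R).
Steps 3,4: C(x = z + 3) vs A(x = x + 1). RACE on x (W-W).
Steps 4,5: same thread (A). No race.
Steps 5,6: A(r=-,w=y) vs C(r=-,w=x). No conflict.
Steps 6,7: C(x = 9) vs B(x = x - 2). RACE on x (W-W).
Steps 7,8: same thread (B). No race.
Steps 8,9: B(r=y,w=y) vs A(r=z,w=z). No conflict.
Steps 9,10: A(r=z,w=z) vs C(r=x,w=x). No conflict.
First conflict at steps 2,3.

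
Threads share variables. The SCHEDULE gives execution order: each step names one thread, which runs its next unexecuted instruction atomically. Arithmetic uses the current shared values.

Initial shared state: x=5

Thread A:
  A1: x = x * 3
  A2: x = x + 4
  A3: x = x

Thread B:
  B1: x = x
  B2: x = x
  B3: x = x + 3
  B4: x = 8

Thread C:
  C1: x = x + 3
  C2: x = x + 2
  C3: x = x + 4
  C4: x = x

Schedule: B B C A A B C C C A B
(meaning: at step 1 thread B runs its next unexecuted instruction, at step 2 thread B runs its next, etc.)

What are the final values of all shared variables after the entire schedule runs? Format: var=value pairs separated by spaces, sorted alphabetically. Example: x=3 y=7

Answer: x=8

Derivation:
Step 1: thread B executes B1 (x = x). Shared: x=5. PCs: A@0 B@1 C@0
Step 2: thread B executes B2 (x = x). Shared: x=5. PCs: A@0 B@2 C@0
Step 3: thread C executes C1 (x = x + 3). Shared: x=8. PCs: A@0 B@2 C@1
Step 4: thread A executes A1 (x = x * 3). Shared: x=24. PCs: A@1 B@2 C@1
Step 5: thread A executes A2 (x = x + 4). Shared: x=28. PCs: A@2 B@2 C@1
Step 6: thread B executes B3 (x = x + 3). Shared: x=31. PCs: A@2 B@3 C@1
Step 7: thread C executes C2 (x = x + 2). Shared: x=33. PCs: A@2 B@3 C@2
Step 8: thread C executes C3 (x = x + 4). Shared: x=37. PCs: A@2 B@3 C@3
Step 9: thread C executes C4 (x = x). Shared: x=37. PCs: A@2 B@3 C@4
Step 10: thread A executes A3 (x = x). Shared: x=37. PCs: A@3 B@3 C@4
Step 11: thread B executes B4 (x = 8). Shared: x=8. PCs: A@3 B@4 C@4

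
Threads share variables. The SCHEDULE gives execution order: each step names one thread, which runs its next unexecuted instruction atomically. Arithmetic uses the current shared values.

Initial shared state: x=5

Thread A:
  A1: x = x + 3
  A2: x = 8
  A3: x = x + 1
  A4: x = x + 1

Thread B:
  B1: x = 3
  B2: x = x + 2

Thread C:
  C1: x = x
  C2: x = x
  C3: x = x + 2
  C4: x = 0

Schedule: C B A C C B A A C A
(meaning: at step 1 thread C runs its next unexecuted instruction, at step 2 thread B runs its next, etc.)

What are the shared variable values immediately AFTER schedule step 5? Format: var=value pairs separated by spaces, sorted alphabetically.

Step 1: thread C executes C1 (x = x). Shared: x=5. PCs: A@0 B@0 C@1
Step 2: thread B executes B1 (x = 3). Shared: x=3. PCs: A@0 B@1 C@1
Step 3: thread A executes A1 (x = x + 3). Shared: x=6. PCs: A@1 B@1 C@1
Step 4: thread C executes C2 (x = x). Shared: x=6. PCs: A@1 B@1 C@2
Step 5: thread C executes C3 (x = x + 2). Shared: x=8. PCs: A@1 B@1 C@3

Answer: x=8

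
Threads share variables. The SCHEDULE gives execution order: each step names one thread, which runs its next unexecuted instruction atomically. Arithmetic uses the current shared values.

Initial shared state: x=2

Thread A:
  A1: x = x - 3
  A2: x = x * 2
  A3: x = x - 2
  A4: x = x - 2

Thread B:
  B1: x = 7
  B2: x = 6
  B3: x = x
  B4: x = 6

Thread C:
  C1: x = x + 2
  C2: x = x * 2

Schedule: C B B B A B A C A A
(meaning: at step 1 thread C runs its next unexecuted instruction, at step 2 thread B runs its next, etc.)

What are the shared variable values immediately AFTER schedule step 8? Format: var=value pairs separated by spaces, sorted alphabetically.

Answer: x=24

Derivation:
Step 1: thread C executes C1 (x = x + 2). Shared: x=4. PCs: A@0 B@0 C@1
Step 2: thread B executes B1 (x = 7). Shared: x=7. PCs: A@0 B@1 C@1
Step 3: thread B executes B2 (x = 6). Shared: x=6. PCs: A@0 B@2 C@1
Step 4: thread B executes B3 (x = x). Shared: x=6. PCs: A@0 B@3 C@1
Step 5: thread A executes A1 (x = x - 3). Shared: x=3. PCs: A@1 B@3 C@1
Step 6: thread B executes B4 (x = 6). Shared: x=6. PCs: A@1 B@4 C@1
Step 7: thread A executes A2 (x = x * 2). Shared: x=12. PCs: A@2 B@4 C@1
Step 8: thread C executes C2 (x = x * 2). Shared: x=24. PCs: A@2 B@4 C@2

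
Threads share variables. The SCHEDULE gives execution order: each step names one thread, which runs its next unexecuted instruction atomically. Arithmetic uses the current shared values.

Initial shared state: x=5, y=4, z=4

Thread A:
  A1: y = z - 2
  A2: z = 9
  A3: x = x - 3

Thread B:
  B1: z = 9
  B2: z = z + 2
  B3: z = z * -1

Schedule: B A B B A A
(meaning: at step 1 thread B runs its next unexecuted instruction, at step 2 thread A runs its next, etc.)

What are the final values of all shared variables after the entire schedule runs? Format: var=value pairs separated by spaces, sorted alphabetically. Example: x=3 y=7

Answer: x=2 y=7 z=9

Derivation:
Step 1: thread B executes B1 (z = 9). Shared: x=5 y=4 z=9. PCs: A@0 B@1
Step 2: thread A executes A1 (y = z - 2). Shared: x=5 y=7 z=9. PCs: A@1 B@1
Step 3: thread B executes B2 (z = z + 2). Shared: x=5 y=7 z=11. PCs: A@1 B@2
Step 4: thread B executes B3 (z = z * -1). Shared: x=5 y=7 z=-11. PCs: A@1 B@3
Step 5: thread A executes A2 (z = 9). Shared: x=5 y=7 z=9. PCs: A@2 B@3
Step 6: thread A executes A3 (x = x - 3). Shared: x=2 y=7 z=9. PCs: A@3 B@3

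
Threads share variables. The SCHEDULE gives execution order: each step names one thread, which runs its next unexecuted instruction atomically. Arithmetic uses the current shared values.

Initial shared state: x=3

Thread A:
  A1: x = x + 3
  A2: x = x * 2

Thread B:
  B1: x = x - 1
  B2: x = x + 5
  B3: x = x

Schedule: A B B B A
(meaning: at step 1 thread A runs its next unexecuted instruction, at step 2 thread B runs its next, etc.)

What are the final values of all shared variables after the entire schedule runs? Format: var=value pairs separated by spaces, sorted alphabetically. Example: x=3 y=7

Answer: x=20

Derivation:
Step 1: thread A executes A1 (x = x + 3). Shared: x=6. PCs: A@1 B@0
Step 2: thread B executes B1 (x = x - 1). Shared: x=5. PCs: A@1 B@1
Step 3: thread B executes B2 (x = x + 5). Shared: x=10. PCs: A@1 B@2
Step 4: thread B executes B3 (x = x). Shared: x=10. PCs: A@1 B@3
Step 5: thread A executes A2 (x = x * 2). Shared: x=20. PCs: A@2 B@3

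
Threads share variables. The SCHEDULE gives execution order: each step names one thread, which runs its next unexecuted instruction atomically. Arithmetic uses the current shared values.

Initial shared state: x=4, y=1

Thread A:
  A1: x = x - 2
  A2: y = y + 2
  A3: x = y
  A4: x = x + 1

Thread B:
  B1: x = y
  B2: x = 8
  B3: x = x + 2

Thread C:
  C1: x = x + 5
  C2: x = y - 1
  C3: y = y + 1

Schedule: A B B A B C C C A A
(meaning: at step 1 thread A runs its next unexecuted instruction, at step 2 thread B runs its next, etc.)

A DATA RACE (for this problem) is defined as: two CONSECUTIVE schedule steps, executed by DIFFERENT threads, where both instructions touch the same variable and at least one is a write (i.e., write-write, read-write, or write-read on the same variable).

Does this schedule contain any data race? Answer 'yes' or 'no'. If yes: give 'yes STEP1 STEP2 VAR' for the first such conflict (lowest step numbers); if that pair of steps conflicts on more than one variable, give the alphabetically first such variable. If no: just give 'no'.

Steps 1,2: A(x = x - 2) vs B(x = y). RACE on x (W-W).
Steps 2,3: same thread (B). No race.
Steps 3,4: B(r=-,w=x) vs A(r=y,w=y). No conflict.
Steps 4,5: A(r=y,w=y) vs B(r=x,w=x). No conflict.
Steps 5,6: B(x = x + 2) vs C(x = x + 5). RACE on x (W-W).
Steps 6,7: same thread (C). No race.
Steps 7,8: same thread (C). No race.
Steps 8,9: C(y = y + 1) vs A(x = y). RACE on y (W-R).
Steps 9,10: same thread (A). No race.
First conflict at steps 1,2.

Answer: yes 1 2 x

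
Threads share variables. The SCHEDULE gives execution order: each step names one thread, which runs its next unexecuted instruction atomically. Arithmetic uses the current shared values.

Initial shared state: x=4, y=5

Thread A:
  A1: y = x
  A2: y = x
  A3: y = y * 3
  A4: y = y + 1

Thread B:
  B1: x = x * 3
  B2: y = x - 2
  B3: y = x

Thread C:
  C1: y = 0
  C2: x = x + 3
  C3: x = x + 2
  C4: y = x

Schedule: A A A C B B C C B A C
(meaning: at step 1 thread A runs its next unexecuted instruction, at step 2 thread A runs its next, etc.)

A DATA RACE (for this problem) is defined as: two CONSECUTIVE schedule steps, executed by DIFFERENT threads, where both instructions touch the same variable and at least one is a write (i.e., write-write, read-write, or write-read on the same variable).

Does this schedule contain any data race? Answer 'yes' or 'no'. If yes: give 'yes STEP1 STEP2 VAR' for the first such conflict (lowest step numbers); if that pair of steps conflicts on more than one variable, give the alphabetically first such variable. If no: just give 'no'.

Answer: yes 3 4 y

Derivation:
Steps 1,2: same thread (A). No race.
Steps 2,3: same thread (A). No race.
Steps 3,4: A(y = y * 3) vs C(y = 0). RACE on y (W-W).
Steps 4,5: C(r=-,w=y) vs B(r=x,w=x). No conflict.
Steps 5,6: same thread (B). No race.
Steps 6,7: B(y = x - 2) vs C(x = x + 3). RACE on x (R-W).
Steps 7,8: same thread (C). No race.
Steps 8,9: C(x = x + 2) vs B(y = x). RACE on x (W-R).
Steps 9,10: B(y = x) vs A(y = y + 1). RACE on y (W-W).
Steps 10,11: A(y = y + 1) vs C(y = x). RACE on y (W-W).
First conflict at steps 3,4.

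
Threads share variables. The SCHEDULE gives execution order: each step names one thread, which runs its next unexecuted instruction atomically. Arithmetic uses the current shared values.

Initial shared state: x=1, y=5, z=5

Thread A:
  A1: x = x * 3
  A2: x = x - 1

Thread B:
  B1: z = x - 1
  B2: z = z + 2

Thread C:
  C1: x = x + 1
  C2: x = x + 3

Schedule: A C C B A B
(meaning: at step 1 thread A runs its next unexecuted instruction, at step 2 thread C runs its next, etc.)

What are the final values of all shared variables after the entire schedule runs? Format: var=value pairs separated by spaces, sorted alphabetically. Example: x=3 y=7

Answer: x=6 y=5 z=8

Derivation:
Step 1: thread A executes A1 (x = x * 3). Shared: x=3 y=5 z=5. PCs: A@1 B@0 C@0
Step 2: thread C executes C1 (x = x + 1). Shared: x=4 y=5 z=5. PCs: A@1 B@0 C@1
Step 3: thread C executes C2 (x = x + 3). Shared: x=7 y=5 z=5. PCs: A@1 B@0 C@2
Step 4: thread B executes B1 (z = x - 1). Shared: x=7 y=5 z=6. PCs: A@1 B@1 C@2
Step 5: thread A executes A2 (x = x - 1). Shared: x=6 y=5 z=6. PCs: A@2 B@1 C@2
Step 6: thread B executes B2 (z = z + 2). Shared: x=6 y=5 z=8. PCs: A@2 B@2 C@2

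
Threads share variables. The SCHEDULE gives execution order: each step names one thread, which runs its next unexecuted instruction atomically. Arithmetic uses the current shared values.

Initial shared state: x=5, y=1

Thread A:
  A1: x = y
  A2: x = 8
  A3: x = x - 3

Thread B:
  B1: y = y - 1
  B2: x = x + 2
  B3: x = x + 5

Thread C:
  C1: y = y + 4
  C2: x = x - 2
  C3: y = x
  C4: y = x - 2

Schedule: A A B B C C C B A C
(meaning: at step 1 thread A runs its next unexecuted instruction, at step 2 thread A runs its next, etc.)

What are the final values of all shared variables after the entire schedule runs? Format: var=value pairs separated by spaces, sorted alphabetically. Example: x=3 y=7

Step 1: thread A executes A1 (x = y). Shared: x=1 y=1. PCs: A@1 B@0 C@0
Step 2: thread A executes A2 (x = 8). Shared: x=8 y=1. PCs: A@2 B@0 C@0
Step 3: thread B executes B1 (y = y - 1). Shared: x=8 y=0. PCs: A@2 B@1 C@0
Step 4: thread B executes B2 (x = x + 2). Shared: x=10 y=0. PCs: A@2 B@2 C@0
Step 5: thread C executes C1 (y = y + 4). Shared: x=10 y=4. PCs: A@2 B@2 C@1
Step 6: thread C executes C2 (x = x - 2). Shared: x=8 y=4. PCs: A@2 B@2 C@2
Step 7: thread C executes C3 (y = x). Shared: x=8 y=8. PCs: A@2 B@2 C@3
Step 8: thread B executes B3 (x = x + 5). Shared: x=13 y=8. PCs: A@2 B@3 C@3
Step 9: thread A executes A3 (x = x - 3). Shared: x=10 y=8. PCs: A@3 B@3 C@3
Step 10: thread C executes C4 (y = x - 2). Shared: x=10 y=8. PCs: A@3 B@3 C@4

Answer: x=10 y=8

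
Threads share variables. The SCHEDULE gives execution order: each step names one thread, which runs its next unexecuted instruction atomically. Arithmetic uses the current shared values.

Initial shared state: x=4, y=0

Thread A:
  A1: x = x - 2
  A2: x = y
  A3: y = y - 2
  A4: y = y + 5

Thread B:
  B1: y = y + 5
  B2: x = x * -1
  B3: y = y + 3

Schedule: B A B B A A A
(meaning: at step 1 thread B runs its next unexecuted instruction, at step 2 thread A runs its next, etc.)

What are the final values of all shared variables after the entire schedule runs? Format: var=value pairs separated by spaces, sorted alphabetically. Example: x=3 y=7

Answer: x=8 y=11

Derivation:
Step 1: thread B executes B1 (y = y + 5). Shared: x=4 y=5. PCs: A@0 B@1
Step 2: thread A executes A1 (x = x - 2). Shared: x=2 y=5. PCs: A@1 B@1
Step 3: thread B executes B2 (x = x * -1). Shared: x=-2 y=5. PCs: A@1 B@2
Step 4: thread B executes B3 (y = y + 3). Shared: x=-2 y=8. PCs: A@1 B@3
Step 5: thread A executes A2 (x = y). Shared: x=8 y=8. PCs: A@2 B@3
Step 6: thread A executes A3 (y = y - 2). Shared: x=8 y=6. PCs: A@3 B@3
Step 7: thread A executes A4 (y = y + 5). Shared: x=8 y=11. PCs: A@4 B@3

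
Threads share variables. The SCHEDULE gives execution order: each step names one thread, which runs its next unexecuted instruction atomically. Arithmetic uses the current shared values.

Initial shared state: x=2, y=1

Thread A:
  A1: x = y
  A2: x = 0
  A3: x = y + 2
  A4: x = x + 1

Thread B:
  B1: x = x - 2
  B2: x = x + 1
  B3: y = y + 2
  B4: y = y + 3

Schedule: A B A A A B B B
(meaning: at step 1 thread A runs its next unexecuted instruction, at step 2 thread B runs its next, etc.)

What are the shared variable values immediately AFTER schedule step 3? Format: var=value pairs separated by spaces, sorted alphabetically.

Answer: x=0 y=1

Derivation:
Step 1: thread A executes A1 (x = y). Shared: x=1 y=1. PCs: A@1 B@0
Step 2: thread B executes B1 (x = x - 2). Shared: x=-1 y=1. PCs: A@1 B@1
Step 3: thread A executes A2 (x = 0). Shared: x=0 y=1. PCs: A@2 B@1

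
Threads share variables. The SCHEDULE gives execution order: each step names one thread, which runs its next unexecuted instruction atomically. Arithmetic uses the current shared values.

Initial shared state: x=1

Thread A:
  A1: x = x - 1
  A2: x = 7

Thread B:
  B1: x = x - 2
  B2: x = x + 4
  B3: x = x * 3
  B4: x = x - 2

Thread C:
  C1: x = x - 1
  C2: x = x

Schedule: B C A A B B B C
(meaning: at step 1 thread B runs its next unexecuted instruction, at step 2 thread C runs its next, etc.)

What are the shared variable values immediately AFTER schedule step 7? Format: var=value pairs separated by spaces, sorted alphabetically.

Step 1: thread B executes B1 (x = x - 2). Shared: x=-1. PCs: A@0 B@1 C@0
Step 2: thread C executes C1 (x = x - 1). Shared: x=-2. PCs: A@0 B@1 C@1
Step 3: thread A executes A1 (x = x - 1). Shared: x=-3. PCs: A@1 B@1 C@1
Step 4: thread A executes A2 (x = 7). Shared: x=7. PCs: A@2 B@1 C@1
Step 5: thread B executes B2 (x = x + 4). Shared: x=11. PCs: A@2 B@2 C@1
Step 6: thread B executes B3 (x = x * 3). Shared: x=33. PCs: A@2 B@3 C@1
Step 7: thread B executes B4 (x = x - 2). Shared: x=31. PCs: A@2 B@4 C@1

Answer: x=31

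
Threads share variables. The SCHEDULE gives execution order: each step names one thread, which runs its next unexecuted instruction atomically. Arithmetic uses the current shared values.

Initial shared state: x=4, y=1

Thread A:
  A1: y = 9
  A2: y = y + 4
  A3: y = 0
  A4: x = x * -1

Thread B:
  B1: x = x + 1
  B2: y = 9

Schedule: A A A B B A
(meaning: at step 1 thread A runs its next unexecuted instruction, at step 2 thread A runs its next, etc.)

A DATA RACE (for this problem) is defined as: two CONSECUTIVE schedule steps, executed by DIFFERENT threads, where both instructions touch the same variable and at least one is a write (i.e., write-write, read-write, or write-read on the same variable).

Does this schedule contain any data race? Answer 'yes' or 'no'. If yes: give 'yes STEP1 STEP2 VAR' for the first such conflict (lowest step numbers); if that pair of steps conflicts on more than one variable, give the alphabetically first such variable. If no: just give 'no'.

Steps 1,2: same thread (A). No race.
Steps 2,3: same thread (A). No race.
Steps 3,4: A(r=-,w=y) vs B(r=x,w=x). No conflict.
Steps 4,5: same thread (B). No race.
Steps 5,6: B(r=-,w=y) vs A(r=x,w=x). No conflict.

Answer: no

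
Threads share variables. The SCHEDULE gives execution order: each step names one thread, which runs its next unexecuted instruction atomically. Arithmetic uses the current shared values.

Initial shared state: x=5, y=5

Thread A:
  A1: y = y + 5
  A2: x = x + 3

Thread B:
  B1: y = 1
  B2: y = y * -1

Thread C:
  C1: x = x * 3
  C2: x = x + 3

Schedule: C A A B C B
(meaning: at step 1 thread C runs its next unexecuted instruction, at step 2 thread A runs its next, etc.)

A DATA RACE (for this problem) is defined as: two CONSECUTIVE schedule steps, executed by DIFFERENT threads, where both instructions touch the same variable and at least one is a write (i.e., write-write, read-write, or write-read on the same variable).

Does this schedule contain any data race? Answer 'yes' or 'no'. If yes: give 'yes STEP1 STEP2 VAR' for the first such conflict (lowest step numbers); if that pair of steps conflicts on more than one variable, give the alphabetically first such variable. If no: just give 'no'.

Steps 1,2: C(r=x,w=x) vs A(r=y,w=y). No conflict.
Steps 2,3: same thread (A). No race.
Steps 3,4: A(r=x,w=x) vs B(r=-,w=y). No conflict.
Steps 4,5: B(r=-,w=y) vs C(r=x,w=x). No conflict.
Steps 5,6: C(r=x,w=x) vs B(r=y,w=y). No conflict.

Answer: no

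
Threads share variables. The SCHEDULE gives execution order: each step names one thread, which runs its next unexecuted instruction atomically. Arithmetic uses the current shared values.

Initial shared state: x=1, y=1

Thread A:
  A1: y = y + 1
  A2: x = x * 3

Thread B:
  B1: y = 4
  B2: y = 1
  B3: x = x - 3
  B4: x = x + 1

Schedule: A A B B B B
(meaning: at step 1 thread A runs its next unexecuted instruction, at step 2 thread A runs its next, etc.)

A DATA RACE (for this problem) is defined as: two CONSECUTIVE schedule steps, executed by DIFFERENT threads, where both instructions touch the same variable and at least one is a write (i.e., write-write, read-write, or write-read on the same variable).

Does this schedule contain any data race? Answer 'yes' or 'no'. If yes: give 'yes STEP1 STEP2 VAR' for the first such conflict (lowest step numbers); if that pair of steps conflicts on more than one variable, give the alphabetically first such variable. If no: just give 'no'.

Answer: no

Derivation:
Steps 1,2: same thread (A). No race.
Steps 2,3: A(r=x,w=x) vs B(r=-,w=y). No conflict.
Steps 3,4: same thread (B). No race.
Steps 4,5: same thread (B). No race.
Steps 5,6: same thread (B). No race.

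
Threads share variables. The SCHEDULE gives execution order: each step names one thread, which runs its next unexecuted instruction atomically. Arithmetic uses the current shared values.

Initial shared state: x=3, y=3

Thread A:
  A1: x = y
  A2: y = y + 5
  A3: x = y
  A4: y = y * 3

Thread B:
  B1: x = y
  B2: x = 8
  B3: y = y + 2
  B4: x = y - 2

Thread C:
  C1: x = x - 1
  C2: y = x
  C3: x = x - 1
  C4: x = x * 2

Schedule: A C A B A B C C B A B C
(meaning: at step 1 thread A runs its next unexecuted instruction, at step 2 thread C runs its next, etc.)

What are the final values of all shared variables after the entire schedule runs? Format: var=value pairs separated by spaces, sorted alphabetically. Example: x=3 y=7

Answer: x=56 y=30

Derivation:
Step 1: thread A executes A1 (x = y). Shared: x=3 y=3. PCs: A@1 B@0 C@0
Step 2: thread C executes C1 (x = x - 1). Shared: x=2 y=3. PCs: A@1 B@0 C@1
Step 3: thread A executes A2 (y = y + 5). Shared: x=2 y=8. PCs: A@2 B@0 C@1
Step 4: thread B executes B1 (x = y). Shared: x=8 y=8. PCs: A@2 B@1 C@1
Step 5: thread A executes A3 (x = y). Shared: x=8 y=8. PCs: A@3 B@1 C@1
Step 6: thread B executes B2 (x = 8). Shared: x=8 y=8. PCs: A@3 B@2 C@1
Step 7: thread C executes C2 (y = x). Shared: x=8 y=8. PCs: A@3 B@2 C@2
Step 8: thread C executes C3 (x = x - 1). Shared: x=7 y=8. PCs: A@3 B@2 C@3
Step 9: thread B executes B3 (y = y + 2). Shared: x=7 y=10. PCs: A@3 B@3 C@3
Step 10: thread A executes A4 (y = y * 3). Shared: x=7 y=30. PCs: A@4 B@3 C@3
Step 11: thread B executes B4 (x = y - 2). Shared: x=28 y=30. PCs: A@4 B@4 C@3
Step 12: thread C executes C4 (x = x * 2). Shared: x=56 y=30. PCs: A@4 B@4 C@4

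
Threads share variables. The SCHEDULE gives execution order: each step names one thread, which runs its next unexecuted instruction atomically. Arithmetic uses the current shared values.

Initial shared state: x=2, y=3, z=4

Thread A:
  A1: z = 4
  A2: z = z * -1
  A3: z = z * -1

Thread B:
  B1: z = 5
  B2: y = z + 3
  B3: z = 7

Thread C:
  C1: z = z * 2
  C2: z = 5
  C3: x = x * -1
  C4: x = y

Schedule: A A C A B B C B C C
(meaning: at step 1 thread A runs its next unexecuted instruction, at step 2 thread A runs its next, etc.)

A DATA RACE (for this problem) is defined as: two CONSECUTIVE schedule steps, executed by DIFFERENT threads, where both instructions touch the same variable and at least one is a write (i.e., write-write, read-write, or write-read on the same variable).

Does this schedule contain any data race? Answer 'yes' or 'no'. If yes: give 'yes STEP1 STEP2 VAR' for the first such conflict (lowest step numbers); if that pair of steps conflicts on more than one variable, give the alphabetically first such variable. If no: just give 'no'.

Answer: yes 2 3 z

Derivation:
Steps 1,2: same thread (A). No race.
Steps 2,3: A(z = z * -1) vs C(z = z * 2). RACE on z (W-W).
Steps 3,4: C(z = z * 2) vs A(z = z * -1). RACE on z (W-W).
Steps 4,5: A(z = z * -1) vs B(z = 5). RACE on z (W-W).
Steps 5,6: same thread (B). No race.
Steps 6,7: B(y = z + 3) vs C(z = 5). RACE on z (R-W).
Steps 7,8: C(z = 5) vs B(z = 7). RACE on z (W-W).
Steps 8,9: B(r=-,w=z) vs C(r=x,w=x). No conflict.
Steps 9,10: same thread (C). No race.
First conflict at steps 2,3.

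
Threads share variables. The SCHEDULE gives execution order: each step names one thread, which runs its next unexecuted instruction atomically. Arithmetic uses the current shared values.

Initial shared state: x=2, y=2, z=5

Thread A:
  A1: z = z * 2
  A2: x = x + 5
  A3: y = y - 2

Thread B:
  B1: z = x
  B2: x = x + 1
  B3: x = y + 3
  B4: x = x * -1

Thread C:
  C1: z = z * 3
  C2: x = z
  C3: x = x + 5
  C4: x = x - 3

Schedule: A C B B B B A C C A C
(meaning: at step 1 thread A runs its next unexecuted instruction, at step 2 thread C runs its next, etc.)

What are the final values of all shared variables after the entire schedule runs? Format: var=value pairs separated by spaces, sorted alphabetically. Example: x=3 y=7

Step 1: thread A executes A1 (z = z * 2). Shared: x=2 y=2 z=10. PCs: A@1 B@0 C@0
Step 2: thread C executes C1 (z = z * 3). Shared: x=2 y=2 z=30. PCs: A@1 B@0 C@1
Step 3: thread B executes B1 (z = x). Shared: x=2 y=2 z=2. PCs: A@1 B@1 C@1
Step 4: thread B executes B2 (x = x + 1). Shared: x=3 y=2 z=2. PCs: A@1 B@2 C@1
Step 5: thread B executes B3 (x = y + 3). Shared: x=5 y=2 z=2. PCs: A@1 B@3 C@1
Step 6: thread B executes B4 (x = x * -1). Shared: x=-5 y=2 z=2. PCs: A@1 B@4 C@1
Step 7: thread A executes A2 (x = x + 5). Shared: x=0 y=2 z=2. PCs: A@2 B@4 C@1
Step 8: thread C executes C2 (x = z). Shared: x=2 y=2 z=2. PCs: A@2 B@4 C@2
Step 9: thread C executes C3 (x = x + 5). Shared: x=7 y=2 z=2. PCs: A@2 B@4 C@3
Step 10: thread A executes A3 (y = y - 2). Shared: x=7 y=0 z=2. PCs: A@3 B@4 C@3
Step 11: thread C executes C4 (x = x - 3). Shared: x=4 y=0 z=2. PCs: A@3 B@4 C@4

Answer: x=4 y=0 z=2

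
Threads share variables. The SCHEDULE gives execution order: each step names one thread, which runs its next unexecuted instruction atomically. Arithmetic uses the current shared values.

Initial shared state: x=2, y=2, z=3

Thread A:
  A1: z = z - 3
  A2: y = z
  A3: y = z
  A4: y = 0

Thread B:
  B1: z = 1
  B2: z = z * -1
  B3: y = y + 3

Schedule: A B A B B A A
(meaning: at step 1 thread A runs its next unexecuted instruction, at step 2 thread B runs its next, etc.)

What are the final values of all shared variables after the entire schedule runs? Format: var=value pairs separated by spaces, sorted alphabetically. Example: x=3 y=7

Answer: x=2 y=0 z=-1

Derivation:
Step 1: thread A executes A1 (z = z - 3). Shared: x=2 y=2 z=0. PCs: A@1 B@0
Step 2: thread B executes B1 (z = 1). Shared: x=2 y=2 z=1. PCs: A@1 B@1
Step 3: thread A executes A2 (y = z). Shared: x=2 y=1 z=1. PCs: A@2 B@1
Step 4: thread B executes B2 (z = z * -1). Shared: x=2 y=1 z=-1. PCs: A@2 B@2
Step 5: thread B executes B3 (y = y + 3). Shared: x=2 y=4 z=-1. PCs: A@2 B@3
Step 6: thread A executes A3 (y = z). Shared: x=2 y=-1 z=-1. PCs: A@3 B@3
Step 7: thread A executes A4 (y = 0). Shared: x=2 y=0 z=-1. PCs: A@4 B@3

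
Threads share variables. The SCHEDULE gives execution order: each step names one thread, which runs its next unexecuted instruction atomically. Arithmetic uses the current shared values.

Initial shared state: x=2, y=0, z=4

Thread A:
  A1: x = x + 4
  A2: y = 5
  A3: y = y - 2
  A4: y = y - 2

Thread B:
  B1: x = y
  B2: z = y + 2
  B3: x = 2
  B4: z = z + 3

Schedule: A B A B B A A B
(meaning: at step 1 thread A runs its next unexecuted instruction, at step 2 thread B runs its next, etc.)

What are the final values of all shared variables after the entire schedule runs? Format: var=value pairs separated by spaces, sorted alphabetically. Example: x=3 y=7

Step 1: thread A executes A1 (x = x + 4). Shared: x=6 y=0 z=4. PCs: A@1 B@0
Step 2: thread B executes B1 (x = y). Shared: x=0 y=0 z=4. PCs: A@1 B@1
Step 3: thread A executes A2 (y = 5). Shared: x=0 y=5 z=4. PCs: A@2 B@1
Step 4: thread B executes B2 (z = y + 2). Shared: x=0 y=5 z=7. PCs: A@2 B@2
Step 5: thread B executes B3 (x = 2). Shared: x=2 y=5 z=7. PCs: A@2 B@3
Step 6: thread A executes A3 (y = y - 2). Shared: x=2 y=3 z=7. PCs: A@3 B@3
Step 7: thread A executes A4 (y = y - 2). Shared: x=2 y=1 z=7. PCs: A@4 B@3
Step 8: thread B executes B4 (z = z + 3). Shared: x=2 y=1 z=10. PCs: A@4 B@4

Answer: x=2 y=1 z=10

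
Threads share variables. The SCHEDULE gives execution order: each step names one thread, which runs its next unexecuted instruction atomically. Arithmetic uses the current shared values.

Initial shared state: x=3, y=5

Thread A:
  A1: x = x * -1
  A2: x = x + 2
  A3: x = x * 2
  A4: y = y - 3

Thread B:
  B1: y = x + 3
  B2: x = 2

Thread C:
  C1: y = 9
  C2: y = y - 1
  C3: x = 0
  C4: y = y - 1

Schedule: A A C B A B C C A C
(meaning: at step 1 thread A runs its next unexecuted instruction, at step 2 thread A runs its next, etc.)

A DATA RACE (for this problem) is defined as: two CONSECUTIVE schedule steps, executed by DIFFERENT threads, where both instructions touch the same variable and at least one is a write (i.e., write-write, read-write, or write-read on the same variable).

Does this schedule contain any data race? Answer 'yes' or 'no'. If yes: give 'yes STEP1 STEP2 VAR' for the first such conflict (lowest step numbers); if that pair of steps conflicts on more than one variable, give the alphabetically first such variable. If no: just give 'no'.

Steps 1,2: same thread (A). No race.
Steps 2,3: A(r=x,w=x) vs C(r=-,w=y). No conflict.
Steps 3,4: C(y = 9) vs B(y = x + 3). RACE on y (W-W).
Steps 4,5: B(y = x + 3) vs A(x = x * 2). RACE on x (R-W).
Steps 5,6: A(x = x * 2) vs B(x = 2). RACE on x (W-W).
Steps 6,7: B(r=-,w=x) vs C(r=y,w=y). No conflict.
Steps 7,8: same thread (C). No race.
Steps 8,9: C(r=-,w=x) vs A(r=y,w=y). No conflict.
Steps 9,10: A(y = y - 3) vs C(y = y - 1). RACE on y (W-W).
First conflict at steps 3,4.

Answer: yes 3 4 y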